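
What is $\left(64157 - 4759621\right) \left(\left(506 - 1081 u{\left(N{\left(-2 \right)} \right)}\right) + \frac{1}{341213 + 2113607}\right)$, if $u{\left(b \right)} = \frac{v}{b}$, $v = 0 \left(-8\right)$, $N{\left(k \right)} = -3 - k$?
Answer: $- \frac{1458104646638586}{613705} \approx -2.3759 \cdot 10^{9}$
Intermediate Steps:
$v = 0$
$u{\left(b \right)} = 0$ ($u{\left(b \right)} = \frac{0}{b} = 0$)
$\left(64157 - 4759621\right) \left(\left(506 - 1081 u{\left(N{\left(-2 \right)} \right)}\right) + \frac{1}{341213 + 2113607}\right) = \left(64157 - 4759621\right) \left(\left(506 - 0\right) + \frac{1}{341213 + 2113607}\right) = - 4695464 \left(\left(506 + 0\right) + \frac{1}{2454820}\right) = - 4695464 \left(506 + \frac{1}{2454820}\right) = \left(-4695464\right) \frac{1242138921}{2454820} = - \frac{1458104646638586}{613705}$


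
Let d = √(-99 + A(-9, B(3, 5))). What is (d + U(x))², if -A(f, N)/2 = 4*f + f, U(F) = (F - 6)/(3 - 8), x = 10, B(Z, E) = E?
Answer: (4 - 15*I)²/25 ≈ -8.36 - 4.8*I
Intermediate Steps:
U(F) = 6/5 - F/5 (U(F) = (-6 + F)/(-5) = (-6 + F)*(-⅕) = 6/5 - F/5)
A(f, N) = -10*f (A(f, N) = -2*(4*f + f) = -10*f)
d = 3*I (d = √(-99 - 10*(-9)) = √(-99 + 90) = √(-9) = 3*I ≈ 3.0*I)
(d + U(x))² = (3*I + (6/5 - ⅕*10))² = (3*I + (6/5 - 2))² = (3*I - ⅘)² = (-⅘ + 3*I)²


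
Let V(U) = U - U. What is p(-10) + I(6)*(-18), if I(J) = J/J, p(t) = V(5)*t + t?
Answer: -28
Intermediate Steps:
V(U) = 0
p(t) = t (p(t) = 0*t + t = 0 + t = t)
I(J) = 1
p(-10) + I(6)*(-18) = -10 + 1*(-18) = -10 - 18 = -28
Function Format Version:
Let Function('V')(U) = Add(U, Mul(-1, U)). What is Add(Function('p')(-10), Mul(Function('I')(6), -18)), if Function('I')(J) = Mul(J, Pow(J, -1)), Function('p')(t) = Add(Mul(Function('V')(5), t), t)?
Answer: -28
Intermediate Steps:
Function('V')(U) = 0
Function('p')(t) = t (Function('p')(t) = Add(Mul(0, t), t) = Add(0, t) = t)
Function('I')(J) = 1
Add(Function('p')(-10), Mul(Function('I')(6), -18)) = Add(-10, Mul(1, -18)) = Add(-10, -18) = -28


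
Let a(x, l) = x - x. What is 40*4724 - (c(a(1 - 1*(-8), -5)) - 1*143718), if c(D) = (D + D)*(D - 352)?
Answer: 332678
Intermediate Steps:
a(x, l) = 0
c(D) = 2*D*(-352 + D) (c(D) = (2*D)*(-352 + D) = 2*D*(-352 + D))
40*4724 - (c(a(1 - 1*(-8), -5)) - 1*143718) = 40*4724 - (2*0*(-352 + 0) - 1*143718) = 188960 - (2*0*(-352) - 143718) = 188960 - (0 - 143718) = 188960 - 1*(-143718) = 188960 + 143718 = 332678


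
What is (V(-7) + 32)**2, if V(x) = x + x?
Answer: 324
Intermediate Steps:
V(x) = 2*x
(V(-7) + 32)**2 = (2*(-7) + 32)**2 = (-14 + 32)**2 = 18**2 = 324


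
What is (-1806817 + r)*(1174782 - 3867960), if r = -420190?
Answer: 5997726258246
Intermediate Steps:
(-1806817 + r)*(1174782 - 3867960) = (-1806817 - 420190)*(1174782 - 3867960) = -2227007*(-2693178) = 5997726258246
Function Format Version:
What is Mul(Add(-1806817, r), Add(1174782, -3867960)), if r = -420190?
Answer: 5997726258246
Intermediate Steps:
Mul(Add(-1806817, r), Add(1174782, -3867960)) = Mul(Add(-1806817, -420190), Add(1174782, -3867960)) = Mul(-2227007, -2693178) = 5997726258246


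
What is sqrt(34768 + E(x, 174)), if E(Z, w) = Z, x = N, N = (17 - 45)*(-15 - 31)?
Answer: 2*sqrt(9014) ≈ 189.88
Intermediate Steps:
N = 1288 (N = -28*(-46) = 1288)
x = 1288
sqrt(34768 + E(x, 174)) = sqrt(34768 + 1288) = sqrt(36056) = 2*sqrt(9014)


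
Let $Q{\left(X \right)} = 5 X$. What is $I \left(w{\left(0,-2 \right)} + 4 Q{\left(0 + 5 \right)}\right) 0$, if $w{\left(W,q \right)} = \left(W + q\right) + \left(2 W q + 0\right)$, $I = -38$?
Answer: $0$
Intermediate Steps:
$w{\left(W,q \right)} = W + q + 2 W q$ ($w{\left(W,q \right)} = \left(W + q\right) + \left(2 W q + 0\right) = \left(W + q\right) + 2 W q = W + q + 2 W q$)
$I \left(w{\left(0,-2 \right)} + 4 Q{\left(0 + 5 \right)}\right) 0 = - 38 \left(\left(0 - 2 + 2 \cdot 0 \left(-2\right)\right) + 4 \cdot 5 \left(0 + 5\right)\right) 0 = - 38 \left(\left(0 - 2 + 0\right) + 4 \cdot 5 \cdot 5\right) 0 = - 38 \left(-2 + 4 \cdot 25\right) 0 = - 38 \left(-2 + 100\right) 0 = - 38 \cdot 98 \cdot 0 = \left(-38\right) 0 = 0$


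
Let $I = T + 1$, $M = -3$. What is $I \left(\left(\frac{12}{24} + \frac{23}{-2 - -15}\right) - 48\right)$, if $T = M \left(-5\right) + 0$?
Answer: $- \frac{9512}{13} \approx -731.69$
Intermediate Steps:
$T = 15$ ($T = \left(-3\right) \left(-5\right) + 0 = 15 + 0 = 15$)
$I = 16$ ($I = 15 + 1 = 16$)
$I \left(\left(\frac{12}{24} + \frac{23}{-2 - -15}\right) - 48\right) = 16 \left(\left(\frac{12}{24} + \frac{23}{-2 - -15}\right) - 48\right) = 16 \left(\left(12 \cdot \frac{1}{24} + \frac{23}{-2 + 15}\right) - 48\right) = 16 \left(\left(\frac{1}{2} + \frac{23}{13}\right) - 48\right) = 16 \left(\frac{59}{26} - 48\right) = 16 \left(- \frac{1189}{26}\right) = - \frac{9512}{13}$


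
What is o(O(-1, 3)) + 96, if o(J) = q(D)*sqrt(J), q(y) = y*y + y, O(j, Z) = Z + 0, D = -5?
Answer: 96 + 20*sqrt(3) ≈ 130.64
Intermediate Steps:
O(j, Z) = Z
q(y) = y + y**2 (q(y) = y**2 + y = y + y**2)
o(J) = 20*sqrt(J) (o(J) = (-5*(1 - 5))*sqrt(J) = (-5*(-4))*sqrt(J) = 20*sqrt(J))
o(O(-1, 3)) + 96 = 20*sqrt(3) + 96 = 96 + 20*sqrt(3)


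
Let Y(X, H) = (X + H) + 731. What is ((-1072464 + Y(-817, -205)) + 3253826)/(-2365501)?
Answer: -2181071/2365501 ≈ -0.92203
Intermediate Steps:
Y(X, H) = 731 + H + X (Y(X, H) = (H + X) + 731 = 731 + H + X)
((-1072464 + Y(-817, -205)) + 3253826)/(-2365501) = ((-1072464 + (731 - 205 - 817)) + 3253826)/(-2365501) = ((-1072464 - 291) + 3253826)*(-1/2365501) = (-1072755 + 3253826)*(-1/2365501) = 2181071*(-1/2365501) = -2181071/2365501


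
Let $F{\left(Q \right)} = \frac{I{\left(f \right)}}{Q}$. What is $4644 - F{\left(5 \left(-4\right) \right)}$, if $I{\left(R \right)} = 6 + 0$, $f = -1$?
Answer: $\frac{46443}{10} \approx 4644.3$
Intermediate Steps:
$I{\left(R \right)} = 6$
$F{\left(Q \right)} = \frac{6}{Q}$
$4644 - F{\left(5 \left(-4\right) \right)} = 4644 - \frac{6}{5 \left(-4\right)} = 4644 - \frac{6}{-20} = 4644 - 6 \left(- \frac{1}{20}\right) = 4644 - - \frac{3}{10} = 4644 + \frac{3}{10} = \frac{46443}{10}$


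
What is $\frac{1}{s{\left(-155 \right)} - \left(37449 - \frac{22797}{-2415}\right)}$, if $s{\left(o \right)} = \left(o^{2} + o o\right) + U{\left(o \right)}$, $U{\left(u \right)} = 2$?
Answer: $\frac{805}{8527816} \approx 9.4397 \cdot 10^{-5}$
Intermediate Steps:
$s{\left(o \right)} = 2 + 2 o^{2}$ ($s{\left(o \right)} = \left(o^{2} + o o\right) + 2 = \left(o^{2} + o^{2}\right) + 2 = 2 o^{2} + 2 = 2 + 2 o^{2}$)
$\frac{1}{s{\left(-155 \right)} - \left(37449 - \frac{22797}{-2415}\right)} = \frac{1}{\left(2 + 2 \left(-155\right)^{2}\right) - \left(37449 - \frac{22797}{-2415}\right)} = \frac{1}{\left(2 + 2 \cdot 24025\right) + \left(-37449 + 22797 \left(- \frac{1}{2415}\right)\right)} = \frac{1}{\left(2 + 48050\right) - \frac{30154044}{805}} = \frac{1}{48052 - \frac{30154044}{805}} = \frac{1}{\frac{8527816}{805}} = \frac{805}{8527816}$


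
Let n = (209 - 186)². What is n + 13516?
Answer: 14045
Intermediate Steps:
n = 529 (n = 23² = 529)
n + 13516 = 529 + 13516 = 14045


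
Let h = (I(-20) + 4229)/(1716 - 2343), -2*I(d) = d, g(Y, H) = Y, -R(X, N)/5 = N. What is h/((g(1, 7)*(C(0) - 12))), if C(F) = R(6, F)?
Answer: 471/836 ≈ 0.56340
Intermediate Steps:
R(X, N) = -5*N
C(F) = -5*F
I(d) = -d/2
h = -1413/209 (h = (-1/2*(-20) + 4229)/(1716 - 2343) = (10 + 4229)/(-627) = 4239*(-1/627) = -1413/209 ≈ -6.7608)
h/((g(1, 7)*(C(0) - 12))) = -1413/(209*(-5*0 - 12)) = -1413/(209*(0 - 12)) = -1413/(209*(1*(-12))) = -1413/209/(-12) = -1413/209*(-1/12) = 471/836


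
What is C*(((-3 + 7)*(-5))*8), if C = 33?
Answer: -5280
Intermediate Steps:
C*(((-3 + 7)*(-5))*8) = 33*(((-3 + 7)*(-5))*8) = 33*((4*(-5))*8) = 33*(-20*8) = 33*(-160) = -5280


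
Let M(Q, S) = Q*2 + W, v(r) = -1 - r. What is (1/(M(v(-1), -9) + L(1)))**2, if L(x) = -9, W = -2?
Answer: 1/121 ≈ 0.0082645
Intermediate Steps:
M(Q, S) = -2 + 2*Q (M(Q, S) = Q*2 - 2 = 2*Q - 2 = -2 + 2*Q)
(1/(M(v(-1), -9) + L(1)))**2 = (1/((-2 + 2*(-1 - 1*(-1))) - 9))**2 = (1/((-2 + 2*(-1 + 1)) - 9))**2 = (1/((-2 + 2*0) - 9))**2 = (1/((-2 + 0) - 9))**2 = (1/(-2 - 9))**2 = (1/(-11))**2 = (-1/11)**2 = 1/121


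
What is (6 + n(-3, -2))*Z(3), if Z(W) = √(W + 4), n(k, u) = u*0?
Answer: 6*√7 ≈ 15.875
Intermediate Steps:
n(k, u) = 0
Z(W) = √(4 + W)
(6 + n(-3, -2))*Z(3) = (6 + 0)*√(4 + 3) = 6*√7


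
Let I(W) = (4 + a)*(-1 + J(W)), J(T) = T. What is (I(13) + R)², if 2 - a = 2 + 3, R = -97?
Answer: 7225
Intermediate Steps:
a = -3 (a = 2 - (2 + 3) = 2 - 1*5 = 2 - 5 = -3)
I(W) = -1 + W (I(W) = (4 - 3)*(-1 + W) = 1*(-1 + W) = -1 + W)
(I(13) + R)² = ((-1 + 13) - 97)² = (12 - 97)² = (-85)² = 7225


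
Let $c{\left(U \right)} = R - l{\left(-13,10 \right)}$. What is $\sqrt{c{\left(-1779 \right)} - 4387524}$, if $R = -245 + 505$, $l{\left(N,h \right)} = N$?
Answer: $i \sqrt{4387251} \approx 2094.6 i$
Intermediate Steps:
$R = 260$
$c{\left(U \right)} = 273$ ($c{\left(U \right)} = 260 - -13 = 260 + 13 = 273$)
$\sqrt{c{\left(-1779 \right)} - 4387524} = \sqrt{273 - 4387524} = \sqrt{-4387251} = i \sqrt{4387251}$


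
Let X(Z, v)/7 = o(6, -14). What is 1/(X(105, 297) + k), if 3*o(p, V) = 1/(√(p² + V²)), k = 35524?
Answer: 74174112/2634961154639 - 42*√58/2634961154639 ≈ 2.8150e-5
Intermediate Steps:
o(p, V) = 1/(3*√(V² + p²)) (o(p, V) = 1/(3*(√(p² + V²))) = 1/(3*(√(V² + p²))) = 1/(3*√(V² + p²)))
X(Z, v) = 7*√58/348 (X(Z, v) = 7*(1/(3*√((-14)² + 6²))) = 7*(1/(3*√(196 + 36))) = 7*(1/(3*√232)) = 7*((√58/116)/3) = 7*(√58/348) = 7*√58/348)
1/(X(105, 297) + k) = 1/(7*√58/348 + 35524) = 1/(35524 + 7*√58/348)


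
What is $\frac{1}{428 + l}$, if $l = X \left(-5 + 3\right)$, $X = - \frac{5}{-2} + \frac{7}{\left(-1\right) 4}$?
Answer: $\frac{2}{853} \approx 0.0023447$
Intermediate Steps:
$X = \frac{3}{4}$ ($X = \left(-5\right) \left(- \frac{1}{2}\right) + \frac{7}{-4} = \frac{5}{2} + 7 \left(- \frac{1}{4}\right) = \frac{5}{2} - \frac{7}{4} = \frac{3}{4} \approx 0.75$)
$l = - \frac{3}{2}$ ($l = \frac{3 \left(-5 + 3\right)}{4} = \frac{3}{4} \left(-2\right) = - \frac{3}{2} \approx -1.5$)
$\frac{1}{428 + l} = \frac{1}{428 - \frac{3}{2}} = \frac{1}{\frac{853}{2}} = \frac{2}{853}$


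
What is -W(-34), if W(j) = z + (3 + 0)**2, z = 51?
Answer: -60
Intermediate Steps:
W(j) = 60 (W(j) = 51 + (3 + 0)**2 = 51 + 3**2 = 51 + 9 = 60)
-W(-34) = -1*60 = -60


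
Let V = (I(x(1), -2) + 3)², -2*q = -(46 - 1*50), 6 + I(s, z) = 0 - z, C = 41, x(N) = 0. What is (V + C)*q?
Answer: -84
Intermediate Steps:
I(s, z) = -6 - z (I(s, z) = -6 + (0 - z) = -6 - z)
q = -2 (q = -(-1)*(46 - 1*50)/2 = -(-1)*(46 - 50)/2 = -(-1)*(-4)/2 = -½*4 = -2)
V = 1 (V = ((-6 - 1*(-2)) + 3)² = ((-6 + 2) + 3)² = (-4 + 3)² = (-1)² = 1)
(V + C)*q = (1 + 41)*(-2) = 42*(-2) = -84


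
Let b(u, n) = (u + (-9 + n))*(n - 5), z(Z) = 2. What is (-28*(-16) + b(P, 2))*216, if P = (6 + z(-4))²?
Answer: 59832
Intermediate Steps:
P = 64 (P = (6 + 2)² = 8² = 64)
b(u, n) = (-5 + n)*(-9 + n + u) (b(u, n) = (-9 + n + u)*(-5 + n) = (-5 + n)*(-9 + n + u))
(-28*(-16) + b(P, 2))*216 = (-28*(-16) + (45 + 2² - 14*2 - 5*64 + 2*64))*216 = (448 + (45 + 4 - 28 - 320 + 128))*216 = (448 - 171)*216 = 277*216 = 59832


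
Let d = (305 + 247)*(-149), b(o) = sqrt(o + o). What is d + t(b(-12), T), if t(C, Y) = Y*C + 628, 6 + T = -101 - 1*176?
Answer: -81620 - 566*I*sqrt(6) ≈ -81620.0 - 1386.4*I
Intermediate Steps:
b(o) = sqrt(2)*sqrt(o) (b(o) = sqrt(2*o) = sqrt(2)*sqrt(o))
d = -82248 (d = 552*(-149) = -82248)
T = -283 (T = -6 + (-101 - 1*176) = -6 + (-101 - 176) = -6 - 277 = -283)
t(C, Y) = 628 + C*Y (t(C, Y) = C*Y + 628 = 628 + C*Y)
d + t(b(-12), T) = -82248 + (628 + (sqrt(2)*sqrt(-12))*(-283)) = -82248 + (628 + (sqrt(2)*(2*I*sqrt(3)))*(-283)) = -82248 + (628 + (2*I*sqrt(6))*(-283)) = -82248 + (628 - 566*I*sqrt(6)) = -81620 - 566*I*sqrt(6)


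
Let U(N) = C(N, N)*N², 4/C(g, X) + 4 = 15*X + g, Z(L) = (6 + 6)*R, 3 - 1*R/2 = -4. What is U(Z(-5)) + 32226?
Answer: 21651870/671 ≈ 32268.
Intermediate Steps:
R = 14 (R = 6 - 2*(-4) = 6 + 8 = 14)
Z(L) = 168 (Z(L) = (6 + 6)*14 = 12*14 = 168)
C(g, X) = 4/(-4 + g + 15*X) (C(g, X) = 4/(-4 + (15*X + g)) = 4/(-4 + (g + 15*X)) = 4/(-4 + g + 15*X))
U(N) = 4*N²/(-4 + 16*N) (U(N) = (4/(-4 + N + 15*N))*N² = (4/(-4 + 16*N))*N² = 4*N²/(-4 + 16*N))
U(Z(-5)) + 32226 = 168²/(-1 + 4*168) + 32226 = 28224/(-1 + 672) + 32226 = 28224/671 + 32226 = 21651870/671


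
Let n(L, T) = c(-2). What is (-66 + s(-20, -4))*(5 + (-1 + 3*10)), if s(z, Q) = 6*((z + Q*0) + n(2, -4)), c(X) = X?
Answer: -6732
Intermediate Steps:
n(L, T) = -2
s(z, Q) = -12 + 6*z (s(z, Q) = 6*((z + Q*0) - 2) = 6*((z + 0) - 2) = 6*(z - 2) = 6*(-2 + z) = -12 + 6*z)
(-66 + s(-20, -4))*(5 + (-1 + 3*10)) = (-66 + (-12 + 6*(-20)))*(5 + (-1 + 3*10)) = (-66 + (-12 - 120))*(5 + (-1 + 30)) = (-66 - 132)*(5 + 29) = -198*34 = -6732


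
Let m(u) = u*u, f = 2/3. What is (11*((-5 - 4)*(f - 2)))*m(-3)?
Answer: 1188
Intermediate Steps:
f = ⅔ (f = 2*(⅓) = ⅔ ≈ 0.66667)
m(u) = u²
(11*((-5 - 4)*(f - 2)))*m(-3) = (11*((-5 - 4)*(⅔ - 2)))*(-3)² = (11*(-9*(-4/3)))*9 = (11*12)*9 = 132*9 = 1188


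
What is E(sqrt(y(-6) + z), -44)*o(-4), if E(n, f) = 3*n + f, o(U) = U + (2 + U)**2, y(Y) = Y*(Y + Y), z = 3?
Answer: 0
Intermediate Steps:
y(Y) = 2*Y**2 (y(Y) = Y*(2*Y) = 2*Y**2)
E(n, f) = f + 3*n
E(sqrt(y(-6) + z), -44)*o(-4) = (-44 + 3*sqrt(2*(-6)**2 + 3))*(-4 + (2 - 4)**2) = (-44 + 3*sqrt(2*36 + 3))*(-4 + (-2)**2) = (-44 + 3*sqrt(72 + 3))*(-4 + 4) = (-44 + 3*sqrt(75))*0 = (-44 + 3*(5*sqrt(3)))*0 = (-44 + 15*sqrt(3))*0 = 0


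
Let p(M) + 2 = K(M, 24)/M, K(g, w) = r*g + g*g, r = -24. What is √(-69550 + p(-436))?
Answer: 2*I*√17503 ≈ 264.6*I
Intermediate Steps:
K(g, w) = g² - 24*g (K(g, w) = -24*g + g*g = -24*g + g² = g² - 24*g)
p(M) = -26 + M (p(M) = -2 + (M*(-24 + M))/M = -2 + (-24 + M) = -26 + M)
√(-69550 + p(-436)) = √(-69550 + (-26 - 436)) = √(-69550 - 462) = √(-70012) = 2*I*√17503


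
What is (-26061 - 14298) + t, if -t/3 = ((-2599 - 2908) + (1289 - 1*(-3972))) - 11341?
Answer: -5598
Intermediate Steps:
t = 34761 (t = -3*(((-2599 - 2908) + (1289 - 1*(-3972))) - 11341) = -3*((-5507 + (1289 + 3972)) - 11341) = -3*((-5507 + 5261) - 11341) = -3*(-246 - 11341) = -3*(-11587) = 34761)
(-26061 - 14298) + t = (-26061 - 14298) + 34761 = -40359 + 34761 = -5598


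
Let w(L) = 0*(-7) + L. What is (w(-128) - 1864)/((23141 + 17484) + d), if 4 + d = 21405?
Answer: -996/31013 ≈ -0.032116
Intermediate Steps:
d = 21401 (d = -4 + 21405 = 21401)
w(L) = L (w(L) = 0 + L = L)
(w(-128) - 1864)/((23141 + 17484) + d) = (-128 - 1864)/((23141 + 17484) + 21401) = -1992/(40625 + 21401) = -1992/62026 = -1992*1/62026 = -996/31013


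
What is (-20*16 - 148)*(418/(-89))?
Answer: 195624/89 ≈ 2198.0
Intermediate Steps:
(-20*16 - 148)*(418/(-89)) = (-320 - 148)*(418*(-1/89)) = -468*(-418/89) = 195624/89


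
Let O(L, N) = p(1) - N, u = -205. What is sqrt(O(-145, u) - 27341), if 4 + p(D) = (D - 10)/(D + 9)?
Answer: I*sqrt(2714090)/10 ≈ 164.74*I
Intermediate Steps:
p(D) = -4 + (-10 + D)/(9 + D) (p(D) = -4 + (D - 10)/(D + 9) = -4 + (-10 + D)/(9 + D))
O(L, N) = -49/10 - N (O(L, N) = (-46 - 3*1)/(9 + 1) - N = (-46 - 3)/10 - N = (1/10)*(-49) - N = -49/10 - N)
sqrt(O(-145, u) - 27341) = sqrt((-49/10 - 1*(-205)) - 27341) = sqrt((-49/10 + 205) - 27341) = sqrt(2001/10 - 27341) = sqrt(-271409/10) = I*sqrt(2714090)/10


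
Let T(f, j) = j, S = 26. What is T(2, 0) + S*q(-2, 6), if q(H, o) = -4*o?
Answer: -624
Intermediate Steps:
T(2, 0) + S*q(-2, 6) = 0 + 26*(-4*6) = 0 + 26*(-24) = 0 - 624 = -624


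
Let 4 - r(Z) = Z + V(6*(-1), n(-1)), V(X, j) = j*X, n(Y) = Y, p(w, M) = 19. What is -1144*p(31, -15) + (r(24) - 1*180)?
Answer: -21942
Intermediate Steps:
V(X, j) = X*j
r(Z) = -2 - Z (r(Z) = 4 - (Z + (6*(-1))*(-1)) = 4 - (Z - 6*(-1)) = 4 - (Z + 6) = 4 - (6 + Z) = 4 + (-6 - Z) = -2 - Z)
-1144*p(31, -15) + (r(24) - 1*180) = -1144*19 + ((-2 - 1*24) - 1*180) = -21736 + ((-2 - 24) - 180) = -21736 + (-26 - 180) = -21736 - 206 = -21942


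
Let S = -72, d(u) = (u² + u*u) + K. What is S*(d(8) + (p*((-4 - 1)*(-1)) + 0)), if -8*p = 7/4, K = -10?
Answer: -33669/4 ≈ -8417.3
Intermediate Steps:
p = -7/32 (p = -7/(8*4) = -⅛*7/4 = -7/32 ≈ -0.21875)
d(u) = -10 + 2*u² (d(u) = (u² + u*u) - 10 = (u² + u²) - 10 = 2*u² - 10 = -10 + 2*u²)
S*(d(8) + (p*((-4 - 1)*(-1)) + 0)) = -72*((-10 + 2*8²) + (-7*(-4 - 1)*(-1)/32 + 0)) = -72*((-10 + 2*64) + (-(-35)*(-1)/32 + 0)) = -72*((-10 + 128) + (-7/32*5 + 0)) = -72*(118 + (-35/32 + 0)) = -72*(118 - 35/32) = -72*3741/32 = -33669/4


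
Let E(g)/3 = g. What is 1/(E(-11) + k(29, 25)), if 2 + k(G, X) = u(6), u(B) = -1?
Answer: -1/36 ≈ -0.027778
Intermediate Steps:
k(G, X) = -3 (k(G, X) = -2 - 1 = -3)
E(g) = 3*g
1/(E(-11) + k(29, 25)) = 1/(3*(-11) - 3) = 1/(-33 - 3) = 1/(-36) = -1/36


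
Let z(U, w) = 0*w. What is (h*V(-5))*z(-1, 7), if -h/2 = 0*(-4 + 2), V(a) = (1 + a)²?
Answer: 0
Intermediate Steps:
z(U, w) = 0
h = 0 (h = -0*(-4 + 2) = -0*(-2) = -2*0 = 0)
(h*V(-5))*z(-1, 7) = (0*(1 - 5)²)*0 = (0*(-4)²)*0 = (0*16)*0 = 0*0 = 0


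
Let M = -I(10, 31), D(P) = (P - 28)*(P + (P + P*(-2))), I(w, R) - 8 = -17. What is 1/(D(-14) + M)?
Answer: ⅑ ≈ 0.11111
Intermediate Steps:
I(w, R) = -9 (I(w, R) = 8 - 17 = -9)
D(P) = 0 (D(P) = (-28 + P)*(P + (P - 2*P)) = (-28 + P)*(P - P) = (-28 + P)*0 = 0)
M = 9 (M = -1*(-9) = 9)
1/(D(-14) + M) = 1/(0 + 9) = 1/9 = ⅑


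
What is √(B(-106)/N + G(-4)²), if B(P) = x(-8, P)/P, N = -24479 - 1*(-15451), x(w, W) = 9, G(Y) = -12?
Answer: 3*√3663151251338/478484 ≈ 12.000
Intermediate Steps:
N = -9028 (N = -24479 + 15451 = -9028)
B(P) = 9/P
√(B(-106)/N + G(-4)²) = √((9/(-106))/(-9028) + (-12)²) = √((9*(-1/106))*(-1/9028) + 144) = √(-9/106*(-1/9028) + 144) = √(9/956968 + 144) = √(137803401/956968) = 3*√3663151251338/478484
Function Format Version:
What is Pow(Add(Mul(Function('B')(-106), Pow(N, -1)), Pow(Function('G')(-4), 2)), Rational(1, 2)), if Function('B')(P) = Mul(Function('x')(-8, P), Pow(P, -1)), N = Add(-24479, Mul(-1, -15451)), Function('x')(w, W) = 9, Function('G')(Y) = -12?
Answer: Mul(Rational(3, 478484), Pow(3663151251338, Rational(1, 2))) ≈ 12.000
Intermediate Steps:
N = -9028 (N = Add(-24479, 15451) = -9028)
Function('B')(P) = Mul(9, Pow(P, -1))
Pow(Add(Mul(Function('B')(-106), Pow(N, -1)), Pow(Function('G')(-4), 2)), Rational(1, 2)) = Pow(Add(Mul(Mul(9, Pow(-106, -1)), Pow(-9028, -1)), Pow(-12, 2)), Rational(1, 2)) = Pow(Add(Mul(Mul(9, Rational(-1, 106)), Rational(-1, 9028)), 144), Rational(1, 2)) = Pow(Add(Mul(Rational(-9, 106), Rational(-1, 9028)), 144), Rational(1, 2)) = Pow(Add(Rational(9, 956968), 144), Rational(1, 2)) = Pow(Rational(137803401, 956968), Rational(1, 2)) = Mul(Rational(3, 478484), Pow(3663151251338, Rational(1, 2)))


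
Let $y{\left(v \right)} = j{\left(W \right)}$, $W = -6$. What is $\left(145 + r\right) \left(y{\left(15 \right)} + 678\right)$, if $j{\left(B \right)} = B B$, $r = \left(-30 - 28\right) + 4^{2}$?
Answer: $73542$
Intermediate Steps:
$r = -42$ ($r = -58 + 16 = -42$)
$j{\left(B \right)} = B^{2}$
$y{\left(v \right)} = 36$ ($y{\left(v \right)} = \left(-6\right)^{2} = 36$)
$\left(145 + r\right) \left(y{\left(15 \right)} + 678\right) = \left(145 - 42\right) \left(36 + 678\right) = 103 \cdot 714 = 73542$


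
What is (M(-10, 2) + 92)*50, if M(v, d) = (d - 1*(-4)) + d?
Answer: 5000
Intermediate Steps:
M(v, d) = 4 + 2*d (M(v, d) = (d + 4) + d = (4 + d) + d = 4 + 2*d)
(M(-10, 2) + 92)*50 = ((4 + 2*2) + 92)*50 = ((4 + 4) + 92)*50 = (8 + 92)*50 = 100*50 = 5000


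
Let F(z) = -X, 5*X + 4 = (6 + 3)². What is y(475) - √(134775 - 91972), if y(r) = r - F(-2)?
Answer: 2452/5 - √42803 ≈ 283.51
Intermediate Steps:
X = 77/5 (X = -⅘ + (6 + 3)²/5 = -⅘ + (⅕)*9² = -⅘ + (⅕)*81 = -⅘ + 81/5 = 77/5 ≈ 15.400)
F(z) = -77/5 (F(z) = -1*77/5 = -77/5)
y(r) = 77/5 + r (y(r) = r - 1*(-77/5) = r + 77/5 = 77/5 + r)
y(475) - √(134775 - 91972) = (77/5 + 475) - √(134775 - 91972) = 2452/5 - √42803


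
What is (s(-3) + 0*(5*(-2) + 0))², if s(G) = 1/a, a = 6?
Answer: 1/36 ≈ 0.027778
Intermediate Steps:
s(G) = ⅙ (s(G) = 1/6 = ⅙)
(s(-3) + 0*(5*(-2) + 0))² = (⅙ + 0*(5*(-2) + 0))² = (⅙ + 0*(-10 + 0))² = (⅙ + 0*(-10))² = (⅙ + 0)² = (⅙)² = 1/36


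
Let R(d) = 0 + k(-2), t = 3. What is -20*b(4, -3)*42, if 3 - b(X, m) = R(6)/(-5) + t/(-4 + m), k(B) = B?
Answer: -2544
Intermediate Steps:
R(d) = -2 (R(d) = 0 - 2 = -2)
b(X, m) = 13/5 - 3/(-4 + m) (b(X, m) = 3 - (-2/(-5) + 3/(-4 + m)) = 3 - (-2*(-⅕) + 3/(-4 + m)) = 3 - (⅖ + 3/(-4 + m)) = 3 + (-⅖ - 3/(-4 + m)) = 13/5 - 3/(-4 + m))
-20*b(4, -3)*42 = -4*(-67 + 13*(-3))/(-4 - 3)*42 = -4*(-67 - 39)/(-7)*42 = -4*(-1)*(-106)/7*42 = -20*106/35*42 = -424/7*42 = -2544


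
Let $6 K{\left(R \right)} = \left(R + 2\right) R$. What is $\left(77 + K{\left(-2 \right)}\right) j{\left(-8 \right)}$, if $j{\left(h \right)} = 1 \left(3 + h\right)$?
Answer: $-385$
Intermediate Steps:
$K{\left(R \right)} = \frac{R \left(2 + R\right)}{6}$ ($K{\left(R \right)} = \frac{\left(R + 2\right) R}{6} = \frac{\left(2 + R\right) R}{6} = \frac{R \left(2 + R\right)}{6}$)
$j{\left(h \right)} = 3 + h$
$\left(77 + K{\left(-2 \right)}\right) j{\left(-8 \right)} = \left(77 + \frac{1}{6} \left(-2\right) \left(2 - 2\right)\right) \left(3 - 8\right) = \left(77 + \frac{1}{6} \left(-2\right) 0\right) \left(-5\right) = \left(77 + 0\right) \left(-5\right) = 77 \left(-5\right) = -385$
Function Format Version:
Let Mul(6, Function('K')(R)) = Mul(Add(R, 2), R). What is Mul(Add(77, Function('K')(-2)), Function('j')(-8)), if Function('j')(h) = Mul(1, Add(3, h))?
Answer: -385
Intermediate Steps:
Function('K')(R) = Mul(Rational(1, 6), R, Add(2, R)) (Function('K')(R) = Mul(Rational(1, 6), Mul(Add(R, 2), R)) = Mul(Rational(1, 6), Mul(Add(2, R), R)) = Mul(Rational(1, 6), Mul(R, Add(2, R))) = Mul(Rational(1, 6), R, Add(2, R)))
Function('j')(h) = Add(3, h)
Mul(Add(77, Function('K')(-2)), Function('j')(-8)) = Mul(Add(77, Mul(Rational(1, 6), -2, Add(2, -2))), Add(3, -8)) = Mul(Add(77, Mul(Rational(1, 6), -2, 0)), -5) = Mul(Add(77, 0), -5) = Mul(77, -5) = -385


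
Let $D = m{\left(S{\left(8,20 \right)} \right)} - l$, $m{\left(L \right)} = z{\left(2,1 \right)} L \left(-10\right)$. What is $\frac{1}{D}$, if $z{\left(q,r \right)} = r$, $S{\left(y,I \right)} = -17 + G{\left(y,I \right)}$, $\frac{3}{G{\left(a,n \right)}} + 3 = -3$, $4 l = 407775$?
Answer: $- \frac{4}{407075} \approx -9.8262 \cdot 10^{-6}$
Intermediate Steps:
$l = \frac{407775}{4}$ ($l = \frac{1}{4} \cdot 407775 = \frac{407775}{4} \approx 1.0194 \cdot 10^{5}$)
$G{\left(a,n \right)} = - \frac{1}{2}$ ($G{\left(a,n \right)} = \frac{3}{-3 - 3} = \frac{3}{-6} = 3 \left(- \frac{1}{6}\right) = - \frac{1}{2}$)
$S{\left(y,I \right)} = - \frac{35}{2}$ ($S{\left(y,I \right)} = -17 - \frac{1}{2} = - \frac{35}{2}$)
$m{\left(L \right)} = - 10 L$ ($m{\left(L \right)} = 1 L \left(-10\right) = L \left(-10\right) = - 10 L$)
$D = - \frac{407075}{4}$ ($D = \left(-10\right) \left(- \frac{35}{2}\right) - \frac{407775}{4} = 175 - \frac{407775}{4} = - \frac{407075}{4} \approx -1.0177 \cdot 10^{5}$)
$\frac{1}{D} = \frac{1}{- \frac{407075}{4}} = - \frac{4}{407075}$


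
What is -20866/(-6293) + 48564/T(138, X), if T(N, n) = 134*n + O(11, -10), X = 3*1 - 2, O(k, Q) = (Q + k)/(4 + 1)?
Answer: 1542067346/4222603 ≈ 365.19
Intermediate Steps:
O(k, Q) = Q/5 + k/5 (O(k, Q) = (Q + k)/5 = (Q + k)*(⅕) = Q/5 + k/5)
X = 1 (X = 3 - 2 = 1)
T(N, n) = ⅕ + 134*n (T(N, n) = 134*n + ((⅕)*(-10) + (⅕)*11) = 134*n + (-2 + 11/5) = 134*n + ⅕ = ⅕ + 134*n)
-20866/(-6293) + 48564/T(138, X) = -20866/(-6293) + 48564/(⅕ + 134*1) = -20866*(-1/6293) + 48564/(⅕ + 134) = 20866/6293 + 48564/(671/5) = 20866/6293 + 48564*(5/671) = 20866/6293 + 242820/671 = 1542067346/4222603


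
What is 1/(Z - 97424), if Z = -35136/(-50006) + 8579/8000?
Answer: -200024000/19486783131263 ≈ -1.0265e-5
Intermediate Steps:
Z = 355044737/200024000 (Z = -35136*(-1/50006) + 8579*(1/8000) = 17568/25003 + 8579/8000 = 355044737/200024000 ≈ 1.7750)
1/(Z - 97424) = 1/(355044737/200024000 - 97424) = 1/(-19486783131263/200024000) = -200024000/19486783131263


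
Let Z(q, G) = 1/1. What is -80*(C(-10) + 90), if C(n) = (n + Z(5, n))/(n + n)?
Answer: -7236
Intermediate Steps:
Z(q, G) = 1
C(n) = (1 + n)/(2*n) (C(n) = (n + 1)/(n + n) = (1 + n)/((2*n)) = (1 + n)*(1/(2*n)) = (1 + n)/(2*n))
-80*(C(-10) + 90) = -80*((½)*(1 - 10)/(-10) + 90) = -80*((½)*(-⅒)*(-9) + 90) = -80*(9/20 + 90) = -80*1809/20 = -7236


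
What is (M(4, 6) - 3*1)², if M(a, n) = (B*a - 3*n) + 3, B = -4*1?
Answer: 1156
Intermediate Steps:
B = -4
M(a, n) = 3 - 4*a - 3*n (M(a, n) = (-4*a - 3*n) + 3 = 3 - 4*a - 3*n)
(M(4, 6) - 3*1)² = ((3 - 4*4 - 3*6) - 3*1)² = ((3 - 16 - 18) - 3)² = (-31 - 3)² = (-34)² = 1156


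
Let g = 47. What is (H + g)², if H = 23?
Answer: 4900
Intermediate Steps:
(H + g)² = (23 + 47)² = 70² = 4900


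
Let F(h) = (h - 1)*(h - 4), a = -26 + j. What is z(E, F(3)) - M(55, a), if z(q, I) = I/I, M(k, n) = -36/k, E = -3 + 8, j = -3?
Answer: 91/55 ≈ 1.6545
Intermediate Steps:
a = -29 (a = -26 - 3 = -29)
E = 5
F(h) = (-1 + h)*(-4 + h)
z(q, I) = 1
z(E, F(3)) - M(55, a) = 1 - (-36)/55 = 1 - 1*(-36/55) = 1 + 36/55 = 91/55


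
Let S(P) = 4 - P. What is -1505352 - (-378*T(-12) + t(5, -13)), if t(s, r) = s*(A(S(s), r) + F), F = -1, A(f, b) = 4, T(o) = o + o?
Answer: -1514439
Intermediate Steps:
T(o) = 2*o
t(s, r) = 3*s (t(s, r) = s*(4 - 1) = s*3 = 3*s)
-1505352 - (-378*T(-12) + t(5, -13)) = -1505352 - (-756*(-12) + 3*5) = -1505352 - (-378*(-24) + 15) = -1505352 - (9072 + 15) = -1505352 - 1*9087 = -1505352 - 9087 = -1514439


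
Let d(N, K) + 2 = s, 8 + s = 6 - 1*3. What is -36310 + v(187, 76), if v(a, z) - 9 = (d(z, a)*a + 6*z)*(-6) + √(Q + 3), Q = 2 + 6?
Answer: -31183 + √11 ≈ -31180.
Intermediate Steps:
s = -5 (s = -8 + (6 - 1*3) = -8 + (6 - 3) = -8 + 3 = -5)
d(N, K) = -7 (d(N, K) = -2 - 5 = -7)
Q = 8
v(a, z) = 9 + √11 - 36*z + 42*a (v(a, z) = 9 + ((-7*a + 6*z)*(-6) + √(8 + 3)) = 9 + ((-36*z + 42*a) + √11) = 9 + (√11 - 36*z + 42*a) = 9 + √11 - 36*z + 42*a)
-36310 + v(187, 76) = -36310 + (9 + √11 - 36*76 + 42*187) = -36310 + (9 + √11 - 2736 + 7854) = -36310 + (5127 + √11) = -31183 + √11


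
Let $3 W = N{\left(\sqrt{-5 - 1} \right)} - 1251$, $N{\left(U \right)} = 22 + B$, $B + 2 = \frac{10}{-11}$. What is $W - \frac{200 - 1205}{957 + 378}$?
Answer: $- \frac{401276}{979} \approx -409.88$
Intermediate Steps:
$B = - \frac{32}{11}$ ($B = -2 + \frac{10}{-11} = -2 + 10 \left(- \frac{1}{11}\right) = -2 - \frac{10}{11} = - \frac{32}{11} \approx -2.9091$)
$N{\left(U \right)} = \frac{210}{11}$ ($N{\left(U \right)} = 22 - \frac{32}{11} = \frac{210}{11}$)
$W = - \frac{4517}{11}$ ($W = \frac{\frac{210}{11} - 1251}{3} = \frac{1}{3} \left(- \frac{13551}{11}\right) = - \frac{4517}{11} \approx -410.64$)
$W - \frac{200 - 1205}{957 + 378} = - \frac{4517}{11} - \frac{200 - 1205}{957 + 378} = - \frac{4517}{11} - - \frac{1005}{1335} = - \frac{4517}{11} - \left(-1005\right) \frac{1}{1335} = - \frac{4517}{11} - - \frac{67}{89} = - \frac{4517}{11} + \frac{67}{89} = - \frac{401276}{979}$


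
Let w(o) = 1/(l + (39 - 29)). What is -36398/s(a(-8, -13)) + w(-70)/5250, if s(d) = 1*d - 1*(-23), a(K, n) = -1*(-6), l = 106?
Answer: -764357999/609000 ≈ -1255.1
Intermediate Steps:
a(K, n) = 6
s(d) = 23 + d (s(d) = d + 23 = 23 + d)
w(o) = 1/116 (w(o) = 1/(106 + (39 - 29)) = 1/(106 + 10) = 1/116)
-36398/s(a(-8, -13)) + w(-70)/5250 = -36398/(23 + 6) + (1/116)/5250 = -36398/29 + (1/116)*(1/5250) = -36398*1/29 + 1/609000 = -36398/29 + 1/609000 = -764357999/609000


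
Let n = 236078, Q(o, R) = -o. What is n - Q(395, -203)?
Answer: 236473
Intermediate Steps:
n - Q(395, -203) = 236078 - (-1)*395 = 236078 - 1*(-395) = 236078 + 395 = 236473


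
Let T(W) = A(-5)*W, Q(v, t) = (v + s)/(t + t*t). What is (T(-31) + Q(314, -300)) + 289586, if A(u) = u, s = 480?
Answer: 12994884247/44850 ≈ 2.8974e+5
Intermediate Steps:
Q(v, t) = (480 + v)/(t + t**2) (Q(v, t) = (v + 480)/(t + t*t) = (480 + v)/(t + t**2))
T(W) = -5*W
(T(-31) + Q(314, -300)) + 289586 = (-5*(-31) + (480 + 314)/((-300)*(1 - 300))) + 289586 = (155 - 1/300*794/(-299)) + 289586 = (155 - 1/300*(-1/299)*794) + 289586 = (155 + 397/44850) + 289586 = 6952147/44850 + 289586 = 12994884247/44850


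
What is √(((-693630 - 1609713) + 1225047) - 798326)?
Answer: I*√1876622 ≈ 1369.9*I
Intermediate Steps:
√(((-693630 - 1609713) + 1225047) - 798326) = √((-2303343 + 1225047) - 798326) = √(-1078296 - 798326) = √(-1876622) = I*√1876622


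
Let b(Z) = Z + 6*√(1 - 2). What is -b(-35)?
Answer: 35 - 6*I ≈ 35.0 - 6.0*I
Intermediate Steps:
b(Z) = Z + 6*I (b(Z) = Z + 6*√(-1) = Z + 6*I)
-b(-35) = -(-35 + 6*I) = 35 - 6*I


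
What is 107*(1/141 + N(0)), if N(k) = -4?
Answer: -60241/141 ≈ -427.24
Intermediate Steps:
107*(1/141 + N(0)) = 107*(1/141 - 4) = 107*(-563/141) = -60241/141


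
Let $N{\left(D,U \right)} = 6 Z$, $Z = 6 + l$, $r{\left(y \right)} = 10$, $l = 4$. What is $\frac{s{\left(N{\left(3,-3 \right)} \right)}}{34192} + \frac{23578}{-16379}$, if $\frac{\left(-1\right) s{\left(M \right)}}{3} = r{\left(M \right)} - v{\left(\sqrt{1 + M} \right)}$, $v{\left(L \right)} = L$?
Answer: $- \frac{403335173}{280015384} + \frac{3 \sqrt{61}}{34192} \approx -1.4397$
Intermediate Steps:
$Z = 10$ ($Z = 6 + 4 = 10$)
$N{\left(D,U \right)} = 60$ ($N{\left(D,U \right)} = 6 \cdot 10 = 60$)
$s{\left(M \right)} = -30 + 3 \sqrt{1 + M}$ ($s{\left(M \right)} = - 3 \left(10 - \sqrt{1 + M}\right) = -30 + 3 \sqrt{1 + M}$)
$\frac{s{\left(N{\left(3,-3 \right)} \right)}}{34192} + \frac{23578}{-16379} = \frac{-30 + 3 \sqrt{1 + 60}}{34192} + \frac{23578}{-16379} = \left(-30 + 3 \sqrt{61}\right) \frac{1}{34192} + 23578 \left(- \frac{1}{16379}\right) = \left(- \frac{15}{17096} + \frac{3 \sqrt{61}}{34192}\right) - \frac{23578}{16379} = - \frac{403335173}{280015384} + \frac{3 \sqrt{61}}{34192}$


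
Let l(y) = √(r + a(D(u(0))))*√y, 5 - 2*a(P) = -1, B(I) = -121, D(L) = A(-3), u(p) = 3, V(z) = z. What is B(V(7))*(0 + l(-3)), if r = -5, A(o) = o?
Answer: 121*√6 ≈ 296.39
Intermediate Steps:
D(L) = -3
a(P) = 3 (a(P) = 5/2 - ½*(-1) = 5/2 + ½ = 3)
l(y) = I*√2*√y (l(y) = √(-5 + 3)*√y = √(-2)*√y = (I*√2)*√y = I*√2*√y)
B(V(7))*(0 + l(-3)) = -121*(0 + I*√2*√(-3)) = -121*(0 + I*√2*(I*√3)) = -121*(0 - √6) = -(-121)*√6 = 121*√6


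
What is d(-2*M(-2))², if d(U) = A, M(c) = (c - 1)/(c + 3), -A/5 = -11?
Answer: 3025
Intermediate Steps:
A = 55 (A = -5*(-11) = 55)
M(c) = (-1 + c)/(3 + c)
d(U) = 55
d(-2*M(-2))² = 55² = 3025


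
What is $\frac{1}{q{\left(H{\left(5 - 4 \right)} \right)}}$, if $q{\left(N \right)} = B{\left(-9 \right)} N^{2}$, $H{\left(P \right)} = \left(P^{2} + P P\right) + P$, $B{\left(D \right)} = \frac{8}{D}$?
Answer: $- \frac{1}{8} \approx -0.125$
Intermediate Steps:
$H{\left(P \right)} = P + 2 P^{2}$ ($H{\left(P \right)} = \left(P^{2} + P^{2}\right) + P = 2 P^{2} + P = P + 2 P^{2}$)
$q{\left(N \right)} = - \frac{8 N^{2}}{9}$ ($q{\left(N \right)} = \frac{8}{-9} N^{2} = 8 \left(- \frac{1}{9}\right) N^{2} = - \frac{8 N^{2}}{9}$)
$\frac{1}{q{\left(H{\left(5 - 4 \right)} \right)}} = \frac{1}{\left(- \frac{8}{9}\right) \left(\left(5 - 4\right) \left(1 + 2 \left(5 - 4\right)\right)\right)^{2}} = \frac{1}{\left(- \frac{8}{9}\right) \left(1 \left(1 + 2 \cdot 1\right)\right)^{2}} = \frac{1}{\left(- \frac{8}{9}\right) \left(1 \left(1 + 2\right)\right)^{2}} = \frac{1}{\left(- \frac{8}{9}\right) \left(1 \cdot 3\right)^{2}} = \frac{1}{\left(- \frac{8}{9}\right) 3^{2}} = \frac{1}{\left(- \frac{8}{9}\right) 9} = \frac{1}{-8} = - \frac{1}{8}$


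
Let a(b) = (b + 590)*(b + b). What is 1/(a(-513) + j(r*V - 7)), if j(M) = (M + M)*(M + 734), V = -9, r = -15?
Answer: 1/141670 ≈ 7.0587e-6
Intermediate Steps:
a(b) = 2*b*(590 + b) (a(b) = (590 + b)*(2*b) = 2*b*(590 + b))
j(M) = 2*M*(734 + M) (j(M) = (2*M)*(734 + M) = 2*M*(734 + M))
1/(a(-513) + j(r*V - 7)) = 1/(2*(-513)*(590 - 513) + 2*(-15*(-9) - 7)*(734 + (-15*(-9) - 7))) = 1/(2*(-513)*77 + 2*(135 - 7)*(734 + (135 - 7))) = 1/(-79002 + 2*128*(734 + 128)) = 1/(-79002 + 2*128*862) = 1/(-79002 + 220672) = 1/141670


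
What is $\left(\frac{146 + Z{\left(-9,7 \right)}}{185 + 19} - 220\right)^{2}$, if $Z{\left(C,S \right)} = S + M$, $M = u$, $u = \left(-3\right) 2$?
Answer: $\frac{222337921}{4624} \approx 48083.0$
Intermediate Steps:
$u = -6$
$M = -6$
$Z{\left(C,S \right)} = -6 + S$ ($Z{\left(C,S \right)} = S - 6 = -6 + S$)
$\left(\frac{146 + Z{\left(-9,7 \right)}}{185 + 19} - 220\right)^{2} = \left(\frac{146 + \left(-6 + 7\right)}{185 + 19} - 220\right)^{2} = \left(\frac{146 + 1}{204} - 220\right)^{2} = \left(147 \cdot \frac{1}{204} - 220\right)^{2} = \left(\frac{49}{68} - 220\right)^{2} = \left(- \frac{14911}{68}\right)^{2} = \frac{222337921}{4624}$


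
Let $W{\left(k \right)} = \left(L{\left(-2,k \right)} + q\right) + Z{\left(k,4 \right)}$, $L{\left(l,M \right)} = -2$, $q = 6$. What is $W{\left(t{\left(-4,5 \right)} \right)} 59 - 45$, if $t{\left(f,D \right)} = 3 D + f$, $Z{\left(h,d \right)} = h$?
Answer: $840$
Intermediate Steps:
$t{\left(f,D \right)} = f + 3 D$
$W{\left(k \right)} = 4 + k$ ($W{\left(k \right)} = \left(-2 + 6\right) + k = 4 + k$)
$W{\left(t{\left(-4,5 \right)} \right)} 59 - 45 = \left(4 + \left(-4 + 3 \cdot 5\right)\right) 59 - 45 = \left(4 + \left(-4 + 15\right)\right) 59 - 45 = \left(4 + 11\right) 59 - 45 = 15 \cdot 59 - 45 = 885 - 45 = 840$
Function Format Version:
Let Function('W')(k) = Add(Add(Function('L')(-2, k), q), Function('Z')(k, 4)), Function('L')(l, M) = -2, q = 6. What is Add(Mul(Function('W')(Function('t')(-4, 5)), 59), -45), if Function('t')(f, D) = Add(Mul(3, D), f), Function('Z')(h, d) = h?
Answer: 840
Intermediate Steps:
Function('t')(f, D) = Add(f, Mul(3, D))
Function('W')(k) = Add(4, k) (Function('W')(k) = Add(Add(-2, 6), k) = Add(4, k))
Add(Mul(Function('W')(Function('t')(-4, 5)), 59), -45) = Add(Mul(Add(4, Add(-4, Mul(3, 5))), 59), -45) = Add(Mul(Add(4, Add(-4, 15)), 59), -45) = Add(Mul(Add(4, 11), 59), -45) = Add(Mul(15, 59), -45) = Add(885, -45) = 840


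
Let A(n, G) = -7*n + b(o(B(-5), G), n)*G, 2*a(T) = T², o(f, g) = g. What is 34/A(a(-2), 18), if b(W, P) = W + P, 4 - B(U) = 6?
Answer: 17/173 ≈ 0.098266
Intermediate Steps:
B(U) = -2 (B(U) = 4 - 1*6 = 4 - 6 = -2)
b(W, P) = P + W
a(T) = T²/2
A(n, G) = -7*n + G*(G + n) (A(n, G) = -7*n + (n + G)*G = -7*n + (G + n)*G = -7*n + G*(G + n))
34/A(a(-2), 18) = 34/(-7*(-2)²/2 + 18*(18 + (½)*(-2)²)) = 34/(-7*4/2 + 18*(18 + (½)*4)) = 34/(-7*2 + 18*(18 + 2)) = 34/(-14 + 18*20) = 34/(-14 + 360) = 34/346 = 34*(1/346) = 17/173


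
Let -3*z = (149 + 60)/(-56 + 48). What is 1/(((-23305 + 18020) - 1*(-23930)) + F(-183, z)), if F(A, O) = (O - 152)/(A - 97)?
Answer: 6720/125297839 ≈ 5.3632e-5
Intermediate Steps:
z = 209/24 (z = -(149 + 60)/(3*(-56 + 48)) = -209/(3*(-8)) = -209*(-1)/(3*8) = -⅓*(-209/8) = 209/24 ≈ 8.7083)
F(A, O) = (-152 + O)/(-97 + A)
1/(((-23305 + 18020) - 1*(-23930)) + F(-183, z)) = 1/(((-23305 + 18020) - 1*(-23930)) + (-152 + 209/24)/(-97 - 183)) = 1/((-5285 + 23930) - 3439/24/(-280)) = 1/(18645 - 1/280*(-3439/24)) = 1/(18645 + 3439/6720) = 1/(125297839/6720) = 6720/125297839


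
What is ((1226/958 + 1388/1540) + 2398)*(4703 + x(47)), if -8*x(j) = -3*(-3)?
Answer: 832475221481/73766 ≈ 1.1285e+7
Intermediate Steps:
x(j) = -9/8 (x(j) = -(-3)*(-3)/8 = -1/8*9 = -9/8)
((1226/958 + 1388/1540) + 2398)*(4703 + x(47)) = ((1226/958 + 1388/1540) + 2398)*(4703 - 9/8) = ((1226*(1/958) + 1388*(1/1540)) + 2398)*(37615/8) = ((613/479 + 347/385) + 2398)*(37615/8) = (402218/184415 + 2398)*(37615/8) = (442629388/184415)*(37615/8) = 832475221481/73766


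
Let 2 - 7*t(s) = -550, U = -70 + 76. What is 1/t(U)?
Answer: 7/552 ≈ 0.012681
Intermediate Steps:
U = 6
t(s) = 552/7 (t(s) = 2/7 - ⅐*(-550) = 2/7 + 550/7 = 552/7)
1/t(U) = 1/(552/7) = 7/552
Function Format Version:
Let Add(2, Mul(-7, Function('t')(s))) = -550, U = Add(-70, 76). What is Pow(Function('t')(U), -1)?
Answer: Rational(7, 552) ≈ 0.012681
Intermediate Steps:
U = 6
Function('t')(s) = Rational(552, 7) (Function('t')(s) = Add(Rational(2, 7), Mul(Rational(-1, 7), -550)) = Add(Rational(2, 7), Rational(550, 7)) = Rational(552, 7))
Pow(Function('t')(U), -1) = Pow(Rational(552, 7), -1) = Rational(7, 552)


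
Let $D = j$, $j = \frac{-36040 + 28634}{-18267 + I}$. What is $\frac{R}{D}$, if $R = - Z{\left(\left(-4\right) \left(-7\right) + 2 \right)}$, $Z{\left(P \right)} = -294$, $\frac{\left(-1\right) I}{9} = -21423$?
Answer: $- \frac{3665340}{529} \approx -6928.8$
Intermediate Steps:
$I = 192807$ ($I = \left(-9\right) \left(-21423\right) = 192807$)
$R = 294$ ($R = \left(-1\right) \left(-294\right) = 294$)
$j = - \frac{3703}{87270}$ ($j = \frac{-36040 + 28634}{-18267 + 192807} = - \frac{7406}{174540} = \left(-7406\right) \frac{1}{174540} = - \frac{3703}{87270} \approx -0.042432$)
$D = - \frac{3703}{87270} \approx -0.042432$
$\frac{R}{D} = \frac{294}{- \frac{3703}{87270}} = 294 \left(- \frac{87270}{3703}\right) = - \frac{3665340}{529}$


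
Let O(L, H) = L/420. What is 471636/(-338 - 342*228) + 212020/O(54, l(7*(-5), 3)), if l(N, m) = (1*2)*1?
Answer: 581142577438/352413 ≈ 1.6490e+6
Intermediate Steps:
l(N, m) = 2 (l(N, m) = 2*1 = 2)
O(L, H) = L/420 (O(L, H) = L*(1/420) = L/420)
471636/(-338 - 342*228) + 212020/O(54, l(7*(-5), 3)) = 471636/(-338 - 342*228) + 212020/(((1/420)*54)) = 471636/(-338 - 77976) + 212020/(9/70) = 471636/(-78314) + 212020*(70/9) = 471636*(-1/78314) + 14841400/9 = -235818/39157 + 14841400/9 = 581142577438/352413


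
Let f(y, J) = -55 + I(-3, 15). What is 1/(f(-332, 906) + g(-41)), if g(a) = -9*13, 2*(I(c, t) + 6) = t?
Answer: -2/341 ≈ -0.0058651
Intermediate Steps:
I(c, t) = -6 + t/2
g(a) = -117
f(y, J) = -107/2 (f(y, J) = -55 + (-6 + (½)*15) = -55 + (-6 + 15/2) = -55 + 3/2 = -107/2)
1/(f(-332, 906) + g(-41)) = 1/(-107/2 - 117) = 1/(-341/2) = -2/341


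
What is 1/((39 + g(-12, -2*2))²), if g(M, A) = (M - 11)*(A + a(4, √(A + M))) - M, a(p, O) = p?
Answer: 1/2601 ≈ 0.00038447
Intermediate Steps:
g(M, A) = -M + (-11 + M)*(4 + A) (g(M, A) = (M - 11)*(A + 4) - M = (-11 + M)*(4 + A) - M = -M + (-11 + M)*(4 + A))
1/((39 + g(-12, -2*2))²) = 1/((39 + (-44 - (-22)*2 + 3*(-12) - 2*2*(-12)))²) = 1/((39 + (-44 - 11*(-4) - 36 - 4*(-12)))²) = 1/((39 + (-44 + 44 - 36 + 48))²) = 1/((39 + 12)²) = 1/(51²) = 1/2601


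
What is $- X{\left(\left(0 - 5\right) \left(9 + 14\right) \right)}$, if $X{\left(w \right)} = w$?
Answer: $115$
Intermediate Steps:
$- X{\left(\left(0 - 5\right) \left(9 + 14\right) \right)} = - \left(0 - 5\right) \left(9 + 14\right) = - \left(-5\right) 23 = \left(-1\right) \left(-115\right) = 115$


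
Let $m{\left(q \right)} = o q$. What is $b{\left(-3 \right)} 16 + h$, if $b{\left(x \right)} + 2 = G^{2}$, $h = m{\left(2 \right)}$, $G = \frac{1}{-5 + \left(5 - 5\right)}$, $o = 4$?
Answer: $- \frac{584}{25} \approx -23.36$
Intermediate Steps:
$G = - \frac{1}{5}$ ($G = \frac{1}{-5 + 0} = \frac{1}{-5} = - \frac{1}{5} \approx -0.2$)
$m{\left(q \right)} = 4 q$
$h = 8$ ($h = 4 \cdot 2 = 8$)
$b{\left(x \right)} = - \frac{49}{25}$ ($b{\left(x \right)} = -2 + \left(- \frac{1}{5}\right)^{2} = -2 + \frac{1}{25} = - \frac{49}{25}$)
$b{\left(-3 \right)} 16 + h = \left(- \frac{49}{25}\right) 16 + 8 = - \frac{784}{25} + 8 = - \frac{584}{25}$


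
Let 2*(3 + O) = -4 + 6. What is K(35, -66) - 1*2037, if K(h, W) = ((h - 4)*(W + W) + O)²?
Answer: 16758799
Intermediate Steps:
O = -2 (O = -3 + (-4 + 6)/2 = -3 + (½)*2 = -3 + 1 = -2)
K(h, W) = (-2 + 2*W*(-4 + h))² (K(h, W) = ((h - 4)*(W + W) - 2)² = ((-4 + h)*(2*W) - 2)² = (2*W*(-4 + h) - 2)² = (-2 + 2*W*(-4 + h))²)
K(35, -66) - 1*2037 = 4*(1 + 4*(-66) - 1*(-66)*35)² - 1*2037 = 4*(1 - 264 + 2310)² - 2037 = 4*2047² - 2037 = 4*4190209 - 2037 = 16760836 - 2037 = 16758799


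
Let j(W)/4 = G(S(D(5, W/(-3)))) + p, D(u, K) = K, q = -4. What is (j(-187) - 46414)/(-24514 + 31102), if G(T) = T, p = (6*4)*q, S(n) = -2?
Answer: -7801/1098 ≈ -7.1047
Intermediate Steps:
p = -96 (p = (6*4)*(-4) = 24*(-4) = -96)
j(W) = -392 (j(W) = 4*(-2 - 96) = 4*(-98) = -392)
(j(-187) - 46414)/(-24514 + 31102) = (-392 - 46414)/(-24514 + 31102) = -46806/6588 = -46806*1/6588 = -7801/1098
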